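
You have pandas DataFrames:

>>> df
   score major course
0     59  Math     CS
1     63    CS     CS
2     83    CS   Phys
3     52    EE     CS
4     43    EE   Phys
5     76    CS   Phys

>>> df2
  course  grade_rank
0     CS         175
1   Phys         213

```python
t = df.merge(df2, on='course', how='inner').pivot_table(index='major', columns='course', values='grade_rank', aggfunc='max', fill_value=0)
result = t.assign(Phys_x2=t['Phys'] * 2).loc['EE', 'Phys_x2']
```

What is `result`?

426

merge on 'course' (how='inner') → 6 rows:
   score major course  grade_rank
0     59  Math     CS         175
1     63    CS     CS         175
2     83    CS   Phys         213
3     52    EE     CS         175
4     43    EE   Phys         213
5     76    CS   Phys         213
pivot: rows=major, cols=course, max(grade_rank):
course   CS  Phys
major            
CS      175   213
EE      175   213
Math    175     0
add column Phys_x2 = t['Phys'] * 2:
course   CS  Phys  Phys_x2
major                     
CS      175   213      426
EE      175   213      426
Math    175     0        0
Then the value at row 'EE', column 'Phys_x2': 426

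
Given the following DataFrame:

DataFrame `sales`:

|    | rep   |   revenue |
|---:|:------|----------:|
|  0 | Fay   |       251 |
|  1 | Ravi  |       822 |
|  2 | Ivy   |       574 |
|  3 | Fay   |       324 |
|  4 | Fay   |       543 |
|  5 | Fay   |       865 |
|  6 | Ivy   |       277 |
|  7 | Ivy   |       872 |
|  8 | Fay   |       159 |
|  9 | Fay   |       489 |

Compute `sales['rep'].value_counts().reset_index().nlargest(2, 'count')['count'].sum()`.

9

value_counts of rep:
rep
Fay     6
Ivy     3
Ravi    1
Name: count, dtype: int64
reset_index():
    rep  count
0   Fay      6
1   Ivy      3
2  Ravi      1
take 2 rows with largest count:
   rep  count
0  Fay      6
1  Ivy      3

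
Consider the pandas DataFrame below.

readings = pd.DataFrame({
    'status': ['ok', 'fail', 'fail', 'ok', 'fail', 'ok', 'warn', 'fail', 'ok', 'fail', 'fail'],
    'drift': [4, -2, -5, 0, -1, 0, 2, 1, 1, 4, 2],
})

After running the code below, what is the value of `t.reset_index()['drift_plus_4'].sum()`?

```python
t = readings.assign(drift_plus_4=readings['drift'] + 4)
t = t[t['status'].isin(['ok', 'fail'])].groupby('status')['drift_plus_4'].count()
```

10

add column drift_plus_4 = readings['drift'] + 4:
   status  drift  drift_plus_4
0      ok      4             8
1    fail     -2             2
2    fail     -5            -1
3      ok      0             4
4    fail     -1             3
5      ok      0             4
6    warn      2             6
7    fail      1             5
8      ok      1             5
9    fail      4             8
10   fail      2             6
filter rows where status in ['ok', 'fail']:
   status  drift  drift_plus_4
0      ok      4             8
1    fail     -2             2
2    fail     -5            -1
3      ok      0             4
4    fail     -1             3
5      ok      0             4
7    fail      1             5
8      ok      1             5
9    fail      4             8
10   fail      2             6
group by status, count of drift_plus_4:
status
fail    6
ok      4
Name: drift_plus_4, dtype: int64
reset_index():
  status  drift_plus_4
0   fail             6
1     ok             4
Finally, sum of column 'drift_plus_4' = 10.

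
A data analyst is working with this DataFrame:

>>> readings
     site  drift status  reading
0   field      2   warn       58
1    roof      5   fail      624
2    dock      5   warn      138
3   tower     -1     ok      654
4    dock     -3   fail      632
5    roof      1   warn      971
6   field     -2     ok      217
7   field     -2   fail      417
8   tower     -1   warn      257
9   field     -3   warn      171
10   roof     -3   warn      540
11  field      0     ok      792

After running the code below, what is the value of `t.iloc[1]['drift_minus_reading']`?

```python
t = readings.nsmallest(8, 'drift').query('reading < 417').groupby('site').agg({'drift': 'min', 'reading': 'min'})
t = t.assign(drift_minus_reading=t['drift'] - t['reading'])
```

-258

take 8 rows with smallest drift:
     site  drift status  reading
4    dock     -3   fail      632
9   field     -3   warn      171
10   roof     -3   warn      540
6   field     -2     ok      217
7   field     -2   fail      417
3   tower     -1     ok      654
8   tower     -1   warn      257
11  field      0     ok      792
filter rows where reading < 417:
    site  drift status  reading
9  field     -3   warn      171
6  field     -2     ok      217
8  tower     -1   warn      257
group by site: min(drift), min(reading):
       drift  reading
site                 
field     -3      171
tower     -1      257
add column drift_minus_reading = t['drift'] - t['reading']:
       drift  reading  drift_minus_reading
site                                      
field     -3      171                 -174
tower     -1      257                 -258
Taking the value at position 1, column 'drift_minus_reading' gives -258.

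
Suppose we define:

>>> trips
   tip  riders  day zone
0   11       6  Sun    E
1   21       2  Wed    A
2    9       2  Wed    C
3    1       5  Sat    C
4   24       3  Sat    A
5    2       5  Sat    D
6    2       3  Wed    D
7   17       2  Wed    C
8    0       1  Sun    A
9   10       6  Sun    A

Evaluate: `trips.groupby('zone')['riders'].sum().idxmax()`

group by zone, sum of riders:
zone
A    12
C     9
D     8
E     6
Name: riders, dtype: int64
Taking the label with the largest value gives A.

A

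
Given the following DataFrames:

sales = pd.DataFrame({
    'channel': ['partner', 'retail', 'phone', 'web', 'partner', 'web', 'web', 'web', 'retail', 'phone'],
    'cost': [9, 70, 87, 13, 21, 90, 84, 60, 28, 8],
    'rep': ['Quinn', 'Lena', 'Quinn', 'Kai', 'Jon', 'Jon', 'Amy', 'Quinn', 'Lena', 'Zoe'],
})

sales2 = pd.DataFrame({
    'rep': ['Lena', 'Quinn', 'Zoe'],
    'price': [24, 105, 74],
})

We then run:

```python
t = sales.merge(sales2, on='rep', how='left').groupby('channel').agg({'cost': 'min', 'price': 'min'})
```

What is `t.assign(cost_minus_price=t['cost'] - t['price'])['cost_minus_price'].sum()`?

merge on 'rep' (how='left') → 10 rows:
   channel  cost    rep  price
0  partner     9  Quinn  105.0
1   retail    70   Lena   24.0
2    phone    87  Quinn  105.0
3      web    13    Kai    NaN
4  partner    21    Jon    NaN
5      web    90    Jon    NaN
6      web    84    Amy    NaN
7      web    60  Quinn  105.0
8   retail    28   Lena   24.0
9    phone     8    Zoe   74.0
group by channel: min(cost), min(price):
         cost  price
channel             
partner     9  105.0
phone       8   74.0
retail     28   24.0
web        13  105.0
add column cost_minus_price = t['cost'] - t['price']:
         cost  price  cost_minus_price
channel                               
partner     9  105.0             -96.0
phone       8   74.0             -66.0
retail     28   24.0               4.0
web        13  105.0             -92.0
sum of column 'cost_minus_price' → -250.0

-250.0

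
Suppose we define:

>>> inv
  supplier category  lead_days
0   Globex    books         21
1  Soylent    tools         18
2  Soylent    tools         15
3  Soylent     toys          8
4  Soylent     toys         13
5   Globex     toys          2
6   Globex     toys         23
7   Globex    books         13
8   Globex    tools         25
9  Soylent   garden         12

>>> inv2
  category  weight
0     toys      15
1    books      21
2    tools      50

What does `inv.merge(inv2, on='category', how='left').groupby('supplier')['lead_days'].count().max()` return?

merge on 'category' (how='left') → 10 rows:
  supplier category  lead_days  weight
0   Globex    books         21    21.0
1  Soylent    tools         18    50.0
2  Soylent    tools         15    50.0
3  Soylent     toys          8    15.0
4  Soylent     toys         13    15.0
5   Globex     toys          2    15.0
6   Globex     toys         23    15.0
7   Globex    books         13    21.0
8   Globex    tools         25    50.0
9  Soylent   garden         12     NaN
group by supplier, count of lead_days:
supplier
Globex     5
Soylent    5
Name: lead_days, dtype: int64

5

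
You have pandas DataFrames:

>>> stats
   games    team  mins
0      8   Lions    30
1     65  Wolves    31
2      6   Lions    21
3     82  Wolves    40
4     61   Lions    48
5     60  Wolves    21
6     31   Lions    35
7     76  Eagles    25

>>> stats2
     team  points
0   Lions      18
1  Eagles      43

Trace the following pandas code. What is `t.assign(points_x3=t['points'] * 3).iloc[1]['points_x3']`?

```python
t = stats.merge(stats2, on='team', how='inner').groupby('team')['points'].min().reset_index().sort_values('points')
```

129

merge on 'team' (how='inner') → 5 rows:
   games    team  mins  points
0      8   Lions    30      18
1      6   Lions    21      18
2     61   Lions    48      18
3     31   Lions    35      18
4     76  Eagles    25      43
group by team, min of points:
team
Eagles    43
Lions     18
Name: points, dtype: int64
reset_index():
     team  points
0  Eagles      43
1   Lions      18
sort by points:
     team  points
1   Lions      18
0  Eagles      43
add column points_x3 = t['points'] * 3:
     team  points  points_x3
1   Lions      18         54
0  Eagles      43        129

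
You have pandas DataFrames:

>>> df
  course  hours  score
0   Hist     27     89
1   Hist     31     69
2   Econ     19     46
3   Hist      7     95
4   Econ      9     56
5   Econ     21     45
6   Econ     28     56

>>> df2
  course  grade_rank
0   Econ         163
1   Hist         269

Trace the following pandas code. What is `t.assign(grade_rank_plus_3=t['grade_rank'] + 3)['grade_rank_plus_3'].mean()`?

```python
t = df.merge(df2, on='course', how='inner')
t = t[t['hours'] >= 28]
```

219.0

merge on 'course' (how='inner') → 7 rows:
  course  hours  score  grade_rank
0   Hist     27     89         269
1   Hist     31     69         269
2   Econ     19     46         163
3   Hist      7     95         269
4   Econ      9     56         163
5   Econ     21     45         163
6   Econ     28     56         163
filter rows where hours >= 28:
  course  hours  score  grade_rank
1   Hist     31     69         269
6   Econ     28     56         163
add column grade_rank_plus_3 = t['grade_rank'] + 3:
  course  hours  score  grade_rank  grade_rank_plus_3
1   Hist     31     69         269                272
6   Econ     28     56         163                166
Hence 219.0.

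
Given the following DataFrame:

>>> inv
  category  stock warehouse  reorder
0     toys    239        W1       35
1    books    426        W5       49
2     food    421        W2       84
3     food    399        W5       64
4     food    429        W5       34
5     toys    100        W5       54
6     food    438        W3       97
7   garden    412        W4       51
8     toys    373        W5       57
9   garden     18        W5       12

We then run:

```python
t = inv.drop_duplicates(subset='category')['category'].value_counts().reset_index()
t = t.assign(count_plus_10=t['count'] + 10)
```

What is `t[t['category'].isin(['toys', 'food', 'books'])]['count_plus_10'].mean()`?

drop duplicate category (keep=first):
  category  stock warehouse  reorder
0     toys    239        W1       35
1    books    426        W5       49
2     food    421        W2       84
7   garden    412        W4       51
value_counts of category:
category
toys      1
books     1
food      1
garden    1
Name: count, dtype: int64
reset_index():
  category  count
0     toys      1
1    books      1
2     food      1
3   garden      1
add column count_plus_10 = t['count'] + 10:
  category  count  count_plus_10
0     toys      1             11
1    books      1             11
2     food      1             11
3   garden      1             11
filter rows where category in ['toys', 'food', 'books']:
  category  count  count_plus_10
0     toys      1             11
1    books      1             11
2     food      1             11

11.0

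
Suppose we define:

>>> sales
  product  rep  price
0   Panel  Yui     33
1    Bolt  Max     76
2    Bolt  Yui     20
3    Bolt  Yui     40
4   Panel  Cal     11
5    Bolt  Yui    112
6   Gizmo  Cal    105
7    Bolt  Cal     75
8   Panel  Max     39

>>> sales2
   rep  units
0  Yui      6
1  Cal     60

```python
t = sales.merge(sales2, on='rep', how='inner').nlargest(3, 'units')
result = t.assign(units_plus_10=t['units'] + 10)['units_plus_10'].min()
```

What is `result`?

merge on 'rep' (how='inner') → 7 rows:
  product  rep  price  units
0   Panel  Yui     33      6
1    Bolt  Yui     20      6
2    Bolt  Yui     40      6
3   Panel  Cal     11     60
4    Bolt  Yui    112      6
5   Gizmo  Cal    105     60
6    Bolt  Cal     75     60
take 3 rows with largest units:
  product  rep  price  units
3   Panel  Cal     11     60
5   Gizmo  Cal    105     60
6    Bolt  Cal     75     60
add column units_plus_10 = t['units'] + 10:
  product  rep  price  units  units_plus_10
3   Panel  Cal     11     60             70
5   Gizmo  Cal    105     60             70
6    Bolt  Cal     75     60             70
Reading off the min of column 'units_plus_10', we get 70.

70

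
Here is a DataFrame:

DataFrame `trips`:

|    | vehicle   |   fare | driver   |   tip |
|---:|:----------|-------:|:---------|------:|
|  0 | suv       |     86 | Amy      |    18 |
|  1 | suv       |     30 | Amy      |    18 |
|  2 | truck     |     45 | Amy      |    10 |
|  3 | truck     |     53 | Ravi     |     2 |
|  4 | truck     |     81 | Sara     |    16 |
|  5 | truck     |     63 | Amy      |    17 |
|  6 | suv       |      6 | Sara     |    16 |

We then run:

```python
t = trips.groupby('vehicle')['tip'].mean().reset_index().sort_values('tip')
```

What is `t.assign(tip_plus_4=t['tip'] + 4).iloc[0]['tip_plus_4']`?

15.25

group by vehicle, mean of tip:
vehicle
suv      17.333333
truck    11.250000
Name: tip, dtype: float64
reset_index():
  vehicle        tip
0     suv  17.333333
1   truck  11.250000
sort by tip:
  vehicle        tip
1   truck  11.250000
0     suv  17.333333
add column tip_plus_4 = t['tip'] + 4:
  vehicle        tip  tip_plus_4
1   truck  11.250000   15.250000
0     suv  17.333333   21.333333
Hence 15.25.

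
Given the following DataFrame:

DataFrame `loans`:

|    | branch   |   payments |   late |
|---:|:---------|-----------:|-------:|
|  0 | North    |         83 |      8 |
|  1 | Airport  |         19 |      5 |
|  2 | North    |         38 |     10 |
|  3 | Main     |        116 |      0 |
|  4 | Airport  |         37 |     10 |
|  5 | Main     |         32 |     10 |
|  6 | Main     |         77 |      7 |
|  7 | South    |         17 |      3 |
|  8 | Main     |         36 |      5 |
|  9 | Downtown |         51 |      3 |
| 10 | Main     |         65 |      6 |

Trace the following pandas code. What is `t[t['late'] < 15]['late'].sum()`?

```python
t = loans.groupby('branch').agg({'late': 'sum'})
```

group by branch, sum of late:
          late
branch        
Airport     15
Downtown     3
Main        28
North       18
South        3
filter rows where late < 15:
          late
branch        
Downtown     3
South        3
So sum() = 6.

6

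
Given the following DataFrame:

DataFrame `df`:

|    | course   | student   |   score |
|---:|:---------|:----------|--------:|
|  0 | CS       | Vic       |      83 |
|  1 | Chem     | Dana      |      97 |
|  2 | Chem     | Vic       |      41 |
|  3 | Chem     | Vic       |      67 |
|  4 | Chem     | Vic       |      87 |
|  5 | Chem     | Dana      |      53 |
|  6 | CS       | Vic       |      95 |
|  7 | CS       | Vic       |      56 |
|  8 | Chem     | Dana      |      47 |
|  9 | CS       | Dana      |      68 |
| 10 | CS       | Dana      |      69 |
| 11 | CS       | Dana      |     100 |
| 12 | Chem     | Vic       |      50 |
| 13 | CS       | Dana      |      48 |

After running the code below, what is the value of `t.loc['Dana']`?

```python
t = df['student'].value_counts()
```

value_counts of student:
student
Vic     7
Dana    7
Name: count, dtype: int64
Taking the value at index 'Dana' gives 7.

7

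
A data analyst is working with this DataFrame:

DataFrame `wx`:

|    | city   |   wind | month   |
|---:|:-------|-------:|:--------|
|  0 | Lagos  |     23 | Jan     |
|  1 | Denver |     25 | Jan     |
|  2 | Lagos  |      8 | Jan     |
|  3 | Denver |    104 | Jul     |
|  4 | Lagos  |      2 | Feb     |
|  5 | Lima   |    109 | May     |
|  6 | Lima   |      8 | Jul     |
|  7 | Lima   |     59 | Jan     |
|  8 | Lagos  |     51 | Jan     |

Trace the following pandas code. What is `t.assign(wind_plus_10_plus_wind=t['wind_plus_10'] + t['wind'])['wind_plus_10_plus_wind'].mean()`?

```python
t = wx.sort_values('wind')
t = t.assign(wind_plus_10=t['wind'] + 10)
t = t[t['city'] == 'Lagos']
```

52.0

sort by wind:
     city  wind month
4   Lagos     2   Feb
2   Lagos     8   Jan
6    Lima     8   Jul
0   Lagos    23   Jan
1  Denver    25   Jan
8   Lagos    51   Jan
7    Lima    59   Jan
3  Denver   104   Jul
5    Lima   109   May
add column wind_plus_10 = t['wind'] + 10:
     city  wind month  wind_plus_10
4   Lagos     2   Feb            12
2   Lagos     8   Jan            18
6    Lima     8   Jul            18
0   Lagos    23   Jan            33
1  Denver    25   Jan            35
8   Lagos    51   Jan            61
7    Lima    59   Jan            69
3  Denver   104   Jul           114
5    Lima   109   May           119
filter rows where city == 'Lagos':
    city  wind month  wind_plus_10
4  Lagos     2   Feb            12
2  Lagos     8   Jan            18
0  Lagos    23   Jan            33
8  Lagos    51   Jan            61
add column wind_plus_10_plus_wind = t['wind_plus_10'] + t['wind']:
    city  wind month  wind_plus_10  wind_plus_10_plus_wind
4  Lagos     2   Feb            12                      14
2  Lagos     8   Jan            18                      26
0  Lagos    23   Jan            33                      56
8  Lagos    51   Jan            61                     112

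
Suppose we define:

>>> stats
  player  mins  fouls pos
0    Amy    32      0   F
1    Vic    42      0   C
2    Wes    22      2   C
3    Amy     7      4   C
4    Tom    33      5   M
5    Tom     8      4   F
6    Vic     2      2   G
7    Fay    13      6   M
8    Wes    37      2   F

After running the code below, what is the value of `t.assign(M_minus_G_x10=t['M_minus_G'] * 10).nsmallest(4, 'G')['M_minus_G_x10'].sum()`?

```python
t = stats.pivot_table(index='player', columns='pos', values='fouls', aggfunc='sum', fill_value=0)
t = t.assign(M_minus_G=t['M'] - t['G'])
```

pivot: rows=player, cols=pos, sum(fouls):
pos     C  F  G  M
player            
Amy     4  0  0  0
Fay     0  0  0  6
Tom     0  4  0  5
Vic     0  0  2  0
Wes     2  2  0  0
add column M_minus_G = t['M'] - t['G']:
pos     C  F  G  M  M_minus_G
player                       
Amy     4  0  0  0          0
Fay     0  0  0  6          6
Tom     0  4  0  5          5
Vic     0  0  2  0         -2
Wes     2  2  0  0          0
add column M_minus_G_x10 = t['M_minus_G'] * 10:
pos     C  F  G  M  M_minus_G  M_minus_G_x10
player                                      
Amy     4  0  0  0          0              0
Fay     0  0  0  6          6             60
Tom     0  4  0  5          5             50
Vic     0  0  2  0         -2            -20
Wes     2  2  0  0          0              0
take 4 rows with smallest G:
pos     C  F  G  M  M_minus_G  M_minus_G_x10
player                                      
Amy     4  0  0  0          0              0
Fay     0  0  0  6          6             60
Tom     0  4  0  5          5             50
Wes     2  2  0  0          0              0

110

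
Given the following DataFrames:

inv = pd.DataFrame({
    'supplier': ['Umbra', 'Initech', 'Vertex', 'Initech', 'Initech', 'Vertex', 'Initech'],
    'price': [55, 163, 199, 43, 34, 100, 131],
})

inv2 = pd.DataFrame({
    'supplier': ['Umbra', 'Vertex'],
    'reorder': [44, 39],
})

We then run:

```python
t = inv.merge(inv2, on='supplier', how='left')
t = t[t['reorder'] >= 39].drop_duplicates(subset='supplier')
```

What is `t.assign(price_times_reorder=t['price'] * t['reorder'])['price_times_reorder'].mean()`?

merge on 'supplier' (how='left') → 7 rows:
  supplier  price  reorder
0    Umbra     55     44.0
1  Initech    163      NaN
2   Vertex    199     39.0
3  Initech     43      NaN
4  Initech     34      NaN
5   Vertex    100     39.0
6  Initech    131      NaN
filter rows where reorder >= 39:
  supplier  price  reorder
0    Umbra     55     44.0
2   Vertex    199     39.0
5   Vertex    100     39.0
drop duplicate supplier (keep=first):
  supplier  price  reorder
0    Umbra     55     44.0
2   Vertex    199     39.0
add column price_times_reorder = t['price'] * t['reorder']:
  supplier  price  reorder  price_times_reorder
0    Umbra     55     44.0               2420.0
2   Vertex    199     39.0               7761.0
The mean of column 'price_times_reorder' is 5090.5.

5090.5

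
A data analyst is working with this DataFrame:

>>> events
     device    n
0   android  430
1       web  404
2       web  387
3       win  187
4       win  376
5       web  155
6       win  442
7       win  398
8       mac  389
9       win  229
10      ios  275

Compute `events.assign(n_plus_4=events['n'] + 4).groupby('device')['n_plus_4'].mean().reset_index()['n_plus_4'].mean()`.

351.146666667

add column n_plus_4 = events['n'] + 4:
     device    n  n_plus_4
0   android  430       434
1       web  404       408
2       web  387       391
3       win  187       191
4       win  376       380
5       web  155       159
6       win  442       446
7       win  398       402
8       mac  389       393
9       win  229       233
10      ios  275       279
group by device, mean of n_plus_4:
device
android    434.000000
ios        279.000000
mac        393.000000
web        319.333333
win        330.400000
Name: n_plus_4, dtype: float64
reset_index():
    device    n_plus_4
0  android  434.000000
1      ios  279.000000
2      mac  393.000000
3      web  319.333333
4      win  330.400000
Finally, mean of column 'n_plus_4' = 351.146666667.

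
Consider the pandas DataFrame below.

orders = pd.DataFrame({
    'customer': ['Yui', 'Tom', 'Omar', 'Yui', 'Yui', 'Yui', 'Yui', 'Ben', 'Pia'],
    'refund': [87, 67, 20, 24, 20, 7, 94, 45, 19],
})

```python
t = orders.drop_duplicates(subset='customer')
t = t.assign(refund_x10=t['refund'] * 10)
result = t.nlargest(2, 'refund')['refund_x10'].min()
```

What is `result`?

drop duplicate customer (keep=first):
  customer  refund
0      Yui      87
1      Tom      67
2     Omar      20
7      Ben      45
8      Pia      19
add column refund_x10 = t['refund'] * 10:
  customer  refund  refund_x10
0      Yui      87         870
1      Tom      67         670
2     Omar      20         200
7      Ben      45         450
8      Pia      19         190
take 2 rows with largest refund:
  customer  refund  refund_x10
0      Yui      87         870
1      Tom      67         670

670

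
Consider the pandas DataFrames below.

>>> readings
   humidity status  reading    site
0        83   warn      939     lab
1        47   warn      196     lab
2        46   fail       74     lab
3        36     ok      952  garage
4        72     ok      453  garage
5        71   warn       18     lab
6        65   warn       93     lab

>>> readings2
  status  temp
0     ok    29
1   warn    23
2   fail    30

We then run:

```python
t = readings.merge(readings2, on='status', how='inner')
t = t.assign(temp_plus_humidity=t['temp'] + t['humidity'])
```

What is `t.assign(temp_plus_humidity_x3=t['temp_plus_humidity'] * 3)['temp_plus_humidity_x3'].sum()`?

1800

merge on 'status' (how='inner') → 7 rows:
   humidity status  reading    site  temp
0        83   warn      939     lab    23
1        47   warn      196     lab    23
2        46   fail       74     lab    30
3        36     ok      952  garage    29
4        72     ok      453  garage    29
5        71   warn       18     lab    23
6        65   warn       93     lab    23
add column temp_plus_humidity = t['temp'] + t['humidity']:
   humidity status  reading    site  temp  temp_plus_humidity
0        83   warn      939     lab    23                 106
1        47   warn      196     lab    23                  70
2        46   fail       74     lab    30                  76
3        36     ok      952  garage    29                  65
4        72     ok      453  garage    29                 101
5        71   warn       18     lab    23                  94
6        65   warn       93     lab    23                  88
add column temp_plus_humidity_x3 = t['temp_plus_humidity'] * 3:
   humidity status  reading    site  temp  temp_plus_humidity  temp_plus_humidity_x3
0        83   warn      939     lab    23                 106                    318
1        47   warn      196     lab    23                  70                    210
2        46   fail       74     lab    30                  76                    228
3        36     ok      952  garage    29                  65                    195
4        72     ok      453  garage    29                 101                    303
5        71   warn       18     lab    23                  94                    282
6        65   warn       93     lab    23                  88                    264
The sum of column 'temp_plus_humidity_x3' is 1800.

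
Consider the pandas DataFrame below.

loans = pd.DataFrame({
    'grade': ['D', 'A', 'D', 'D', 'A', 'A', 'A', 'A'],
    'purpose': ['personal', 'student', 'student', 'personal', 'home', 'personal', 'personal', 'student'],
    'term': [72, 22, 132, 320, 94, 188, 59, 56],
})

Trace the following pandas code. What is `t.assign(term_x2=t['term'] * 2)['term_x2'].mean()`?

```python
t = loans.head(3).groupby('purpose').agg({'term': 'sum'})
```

226.0

take first 3 rows:
  grade   purpose  term
0     D  personal    72
1     A   student    22
2     D   student   132
group by purpose, sum of term:
          term
purpose       
personal    72
student    154
add column term_x2 = t['term'] * 2:
          term  term_x2
purpose                
personal    72      144
student    154      308
mean of column 'term_x2' → 226.0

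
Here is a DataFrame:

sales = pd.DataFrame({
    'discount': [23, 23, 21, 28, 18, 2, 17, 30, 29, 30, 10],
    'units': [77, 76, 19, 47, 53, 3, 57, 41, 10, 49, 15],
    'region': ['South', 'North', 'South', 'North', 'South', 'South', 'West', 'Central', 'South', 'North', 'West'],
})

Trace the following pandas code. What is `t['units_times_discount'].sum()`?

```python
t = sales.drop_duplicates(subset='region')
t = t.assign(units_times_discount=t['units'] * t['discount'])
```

drop duplicate region (keep=first):
   discount  units   region
0        23     77    South
1        23     76    North
6        17     57     West
7        30     41  Central
add column units_times_discount = t['units'] * t['discount']:
   discount  units   region  units_times_discount
0        23     77    South                  1771
1        23     76    North                  1748
6        17     57     West                   969
7        30     41  Central                  1230
Then the sum of column 'units_times_discount': 5718

5718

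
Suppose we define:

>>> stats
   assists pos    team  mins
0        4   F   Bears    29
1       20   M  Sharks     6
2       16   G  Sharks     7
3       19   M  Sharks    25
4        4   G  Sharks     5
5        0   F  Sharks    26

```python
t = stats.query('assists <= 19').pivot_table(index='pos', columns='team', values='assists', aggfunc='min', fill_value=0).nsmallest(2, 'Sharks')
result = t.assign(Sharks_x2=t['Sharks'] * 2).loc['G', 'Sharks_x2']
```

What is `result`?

8

filter rows where assists <= 19:
   assists pos    team  mins
0        4   F   Bears    29
2       16   G  Sharks     7
3       19   M  Sharks    25
4        4   G  Sharks     5
5        0   F  Sharks    26
pivot: rows=pos, cols=team, min(assists):
team  Bears  Sharks
pos                
F         4       0
G         0       4
M         0      19
take 2 rows with smallest Sharks:
team  Bears  Sharks
pos                
F         4       0
G         0       4
add column Sharks_x2 = t['Sharks'] * 2:
team  Bears  Sharks  Sharks_x2
pos                           
F         4       0          0
G         0       4          8
Finally, value at row 'G', column 'Sharks_x2' = 8.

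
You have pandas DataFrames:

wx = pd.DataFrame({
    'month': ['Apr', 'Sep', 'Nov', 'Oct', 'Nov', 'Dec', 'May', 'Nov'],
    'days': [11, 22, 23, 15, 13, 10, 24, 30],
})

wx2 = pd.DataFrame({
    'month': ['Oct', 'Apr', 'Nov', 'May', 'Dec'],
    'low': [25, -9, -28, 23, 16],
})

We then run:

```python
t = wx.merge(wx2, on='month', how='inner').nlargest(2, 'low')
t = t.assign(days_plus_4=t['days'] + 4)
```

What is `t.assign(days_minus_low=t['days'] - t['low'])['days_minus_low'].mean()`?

merge on 'month' (how='inner') → 7 rows:
  month  days  low
0   Apr    11   -9
1   Nov    23  -28
2   Oct    15   25
3   Nov    13  -28
4   Dec    10   16
5   May    24   23
6   Nov    30  -28
take 2 rows with largest low:
  month  days  low
2   Oct    15   25
5   May    24   23
add column days_plus_4 = t['days'] + 4:
  month  days  low  days_plus_4
2   Oct    15   25           19
5   May    24   23           28
add column days_minus_low = t['days'] - t['low']:
  month  days  low  days_plus_4  days_minus_low
2   Oct    15   25           19             -10
5   May    24   23           28               1
Then the mean of column 'days_minus_low': -4.5

-4.5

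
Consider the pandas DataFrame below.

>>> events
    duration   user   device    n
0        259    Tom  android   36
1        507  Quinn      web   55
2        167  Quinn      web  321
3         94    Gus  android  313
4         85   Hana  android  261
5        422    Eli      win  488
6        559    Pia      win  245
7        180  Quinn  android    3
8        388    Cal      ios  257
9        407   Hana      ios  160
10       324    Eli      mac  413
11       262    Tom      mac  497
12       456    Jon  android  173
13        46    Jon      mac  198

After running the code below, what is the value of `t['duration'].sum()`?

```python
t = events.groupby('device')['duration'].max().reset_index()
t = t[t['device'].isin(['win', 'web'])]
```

1066

group by device, max of duration:
device
android    456
ios        407
mac        324
web        507
win        559
Name: duration, dtype: int64
reset_index():
    device  duration
0  android       456
1      ios       407
2      mac       324
3      web       507
4      win       559
filter rows where device in ['win', 'web']:
  device  duration
3    web       507
4    win       559
Hence 1066.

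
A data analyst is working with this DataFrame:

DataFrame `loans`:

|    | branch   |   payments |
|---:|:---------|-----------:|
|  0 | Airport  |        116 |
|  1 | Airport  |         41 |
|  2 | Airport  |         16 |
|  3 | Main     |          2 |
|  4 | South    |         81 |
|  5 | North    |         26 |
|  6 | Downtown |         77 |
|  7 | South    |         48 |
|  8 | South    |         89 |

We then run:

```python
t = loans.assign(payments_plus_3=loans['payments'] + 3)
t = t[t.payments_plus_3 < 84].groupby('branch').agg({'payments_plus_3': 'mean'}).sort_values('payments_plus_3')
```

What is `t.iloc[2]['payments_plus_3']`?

31.5

add column payments_plus_3 = loans['payments'] + 3:
     branch  payments  payments_plus_3
0   Airport       116              119
1   Airport        41               44
2   Airport        16               19
3      Main         2                5
4     South        81               84
5     North        26               29
6  Downtown        77               80
7     South        48               51
8     South        89               92
filter rows where payments_plus_3 < 84:
     branch  payments  payments_plus_3
1   Airport        41               44
2   Airport        16               19
3      Main         2                5
5     North        26               29
6  Downtown        77               80
7     South        48               51
group by branch, mean of payments_plus_3:
          payments_plus_3
branch                   
Airport              31.5
Downtown             80.0
Main                  5.0
North                29.0
South                51.0
sort by payments_plus_3:
          payments_plus_3
branch                   
Main                  5.0
North                29.0
Airport              31.5
South                51.0
Downtown             80.0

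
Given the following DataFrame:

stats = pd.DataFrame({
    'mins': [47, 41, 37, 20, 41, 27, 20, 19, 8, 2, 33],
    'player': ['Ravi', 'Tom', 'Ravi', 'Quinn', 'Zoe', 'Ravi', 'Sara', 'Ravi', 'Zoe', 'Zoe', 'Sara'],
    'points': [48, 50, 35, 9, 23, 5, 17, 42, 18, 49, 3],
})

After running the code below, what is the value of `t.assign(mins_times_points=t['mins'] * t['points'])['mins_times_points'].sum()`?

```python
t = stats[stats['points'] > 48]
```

filter rows where points > 48:
   mins player  points
1    41    Tom      50
9     2    Zoe      49
add column mins_times_points = t['mins'] * t['points']:
   mins player  points  mins_times_points
1    41    Tom      50               2050
9     2    Zoe      49                 98
sum of column 'mins_times_points' → 2148

2148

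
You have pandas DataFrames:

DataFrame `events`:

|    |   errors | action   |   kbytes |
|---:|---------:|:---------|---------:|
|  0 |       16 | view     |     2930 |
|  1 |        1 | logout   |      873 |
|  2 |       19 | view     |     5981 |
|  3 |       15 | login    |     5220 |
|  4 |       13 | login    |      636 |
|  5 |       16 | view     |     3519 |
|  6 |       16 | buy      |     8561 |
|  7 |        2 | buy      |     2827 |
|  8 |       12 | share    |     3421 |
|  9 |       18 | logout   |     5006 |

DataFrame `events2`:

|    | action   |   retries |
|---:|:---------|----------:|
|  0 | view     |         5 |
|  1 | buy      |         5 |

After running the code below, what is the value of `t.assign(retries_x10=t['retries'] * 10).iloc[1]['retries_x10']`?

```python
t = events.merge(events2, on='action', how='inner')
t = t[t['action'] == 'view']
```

merge on 'action' (how='inner') → 5 rows:
   errors action  kbytes  retries
0      16   view    2930        5
1      19   view    5981        5
2      16   view    3519        5
3      16    buy    8561        5
4       2    buy    2827        5
filter rows where action == 'view':
   errors action  kbytes  retries
0      16   view    2930        5
1      19   view    5981        5
2      16   view    3519        5
add column retries_x10 = t['retries'] * 10:
   errors action  kbytes  retries  retries_x10
0      16   view    2930        5           50
1      19   view    5981        5           50
2      16   view    3519        5           50

50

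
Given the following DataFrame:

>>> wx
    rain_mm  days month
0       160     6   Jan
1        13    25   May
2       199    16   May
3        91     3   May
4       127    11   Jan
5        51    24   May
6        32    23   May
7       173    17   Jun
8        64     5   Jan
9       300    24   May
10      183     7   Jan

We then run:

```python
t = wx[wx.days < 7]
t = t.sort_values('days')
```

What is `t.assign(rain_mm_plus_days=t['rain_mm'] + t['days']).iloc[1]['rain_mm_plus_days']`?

filter rows where days < 7:
   rain_mm  days month
0      160     6   Jan
3       91     3   May
8       64     5   Jan
sort by days:
   rain_mm  days month
3       91     3   May
8       64     5   Jan
0      160     6   Jan
add column rain_mm_plus_days = t['rain_mm'] + t['days']:
   rain_mm  days month  rain_mm_plus_days
3       91     3   May                 94
8       64     5   Jan                 69
0      160     6   Jan                166
Taking the value at position 1, column 'rain_mm_plus_days' gives 69.

69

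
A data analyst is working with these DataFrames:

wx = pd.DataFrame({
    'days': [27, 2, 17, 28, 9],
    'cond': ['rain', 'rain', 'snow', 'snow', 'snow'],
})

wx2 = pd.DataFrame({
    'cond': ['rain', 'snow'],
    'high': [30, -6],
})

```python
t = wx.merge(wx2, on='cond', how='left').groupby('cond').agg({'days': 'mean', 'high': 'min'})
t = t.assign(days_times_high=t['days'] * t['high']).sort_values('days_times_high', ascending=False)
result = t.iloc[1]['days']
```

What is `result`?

18.0

merge on 'cond' (how='left') → 5 rows:
   days  cond  high
0    27  rain    30
1     2  rain    30
2    17  snow    -6
3    28  snow    -6
4     9  snow    -6
group by cond: mean(days), min(high):
      days  high
cond            
rain  14.5    30
snow  18.0    -6
add column days_times_high = t['days'] * t['high']:
      days  high  days_times_high
cond                             
rain  14.5    30            435.0
snow  18.0    -6           -108.0
sort by days_times_high descending:
      days  high  days_times_high
cond                             
rain  14.5    30            435.0
snow  18.0    -6           -108.0
Finally, value at position 1, column 'days' = 18.0.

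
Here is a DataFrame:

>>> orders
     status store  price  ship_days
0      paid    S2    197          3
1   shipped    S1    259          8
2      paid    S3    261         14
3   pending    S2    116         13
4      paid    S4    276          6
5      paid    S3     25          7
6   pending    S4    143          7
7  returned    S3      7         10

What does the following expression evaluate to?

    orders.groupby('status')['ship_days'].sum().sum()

68

group by status, sum of ship_days:
status
paid        30
pending     20
returned    10
shipped      8
Name: ship_days, dtype: int64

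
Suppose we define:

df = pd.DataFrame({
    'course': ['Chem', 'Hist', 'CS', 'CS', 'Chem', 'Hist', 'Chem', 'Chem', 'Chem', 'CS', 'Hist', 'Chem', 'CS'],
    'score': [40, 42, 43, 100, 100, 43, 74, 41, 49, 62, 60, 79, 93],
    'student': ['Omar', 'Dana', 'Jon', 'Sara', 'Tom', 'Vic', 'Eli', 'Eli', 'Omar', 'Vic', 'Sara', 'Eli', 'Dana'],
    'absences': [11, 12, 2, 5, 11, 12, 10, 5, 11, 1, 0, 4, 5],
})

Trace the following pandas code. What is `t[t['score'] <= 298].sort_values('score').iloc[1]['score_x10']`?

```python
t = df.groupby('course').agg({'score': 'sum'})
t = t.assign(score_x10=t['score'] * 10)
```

group by course, sum of score:
        score
course       
CS        298
Chem      383
Hist      145
add column score_x10 = t['score'] * 10:
        score  score_x10
course                  
CS        298       2980
Chem      383       3830
Hist      145       1450
filter rows where score <= 298:
        score  score_x10
course                  
CS        298       2980
Hist      145       1450
sort by score:
        score  score_x10
course                  
Hist      145       1450
CS        298       2980
Taking the value at position 1, column 'score_x10' gives 2980.

2980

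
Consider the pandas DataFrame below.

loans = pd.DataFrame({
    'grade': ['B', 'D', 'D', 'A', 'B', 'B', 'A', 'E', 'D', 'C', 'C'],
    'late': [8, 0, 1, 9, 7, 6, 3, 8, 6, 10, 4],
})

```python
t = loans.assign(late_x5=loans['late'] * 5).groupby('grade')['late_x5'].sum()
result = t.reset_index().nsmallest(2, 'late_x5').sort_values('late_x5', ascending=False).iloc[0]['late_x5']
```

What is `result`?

add column late_x5 = loans['late'] * 5:
   grade  late  late_x5
0      B     8       40
1      D     0        0
2      D     1        5
3      A     9       45
4      B     7       35
5      B     6       30
6      A     3       15
7      E     8       40
8      D     6       30
9      C    10       50
10     C     4       20
group by grade, sum of late_x5:
grade
A     60
B    105
C     70
D     35
E     40
Name: late_x5, dtype: int64
reset_index():
  grade  late_x5
0     A       60
1     B      105
2     C       70
3     D       35
4     E       40
take 2 rows with smallest late_x5:
  grade  late_x5
3     D       35
4     E       40
sort by late_x5 descending:
  grade  late_x5
4     E       40
3     D       35

40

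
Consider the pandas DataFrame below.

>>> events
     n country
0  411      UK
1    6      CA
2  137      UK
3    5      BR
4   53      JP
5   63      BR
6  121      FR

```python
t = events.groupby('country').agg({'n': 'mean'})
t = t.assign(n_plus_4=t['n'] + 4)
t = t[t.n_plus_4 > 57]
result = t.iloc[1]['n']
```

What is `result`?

274.0

group by country, mean of n:
             n
country       
BR        34.0
CA         6.0
FR       121.0
JP        53.0
UK       274.0
add column n_plus_4 = t['n'] + 4:
             n  n_plus_4
country                 
BR        34.0      38.0
CA         6.0      10.0
FR       121.0     125.0
JP        53.0      57.0
UK       274.0     278.0
filter rows where n_plus_4 > 57:
             n  n_plus_4
country                 
FR       121.0     125.0
UK       274.0     278.0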